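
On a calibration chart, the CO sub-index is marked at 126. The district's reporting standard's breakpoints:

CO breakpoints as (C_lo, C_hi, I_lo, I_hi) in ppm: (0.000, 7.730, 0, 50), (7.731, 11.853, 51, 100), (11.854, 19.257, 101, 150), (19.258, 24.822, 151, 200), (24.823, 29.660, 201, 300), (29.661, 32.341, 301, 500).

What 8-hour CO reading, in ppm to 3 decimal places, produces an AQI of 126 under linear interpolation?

AQI 126 lies in the 101–150 band, which corresponds to 11.854–19.257 ppm.
C = 11.854 + (126−101)×(19.257−11.854)/(150−101) = 11.854 + 25×7.403/49 ≈ 15.63104 ppm → 15.631 ppm to 3 dp.

15.631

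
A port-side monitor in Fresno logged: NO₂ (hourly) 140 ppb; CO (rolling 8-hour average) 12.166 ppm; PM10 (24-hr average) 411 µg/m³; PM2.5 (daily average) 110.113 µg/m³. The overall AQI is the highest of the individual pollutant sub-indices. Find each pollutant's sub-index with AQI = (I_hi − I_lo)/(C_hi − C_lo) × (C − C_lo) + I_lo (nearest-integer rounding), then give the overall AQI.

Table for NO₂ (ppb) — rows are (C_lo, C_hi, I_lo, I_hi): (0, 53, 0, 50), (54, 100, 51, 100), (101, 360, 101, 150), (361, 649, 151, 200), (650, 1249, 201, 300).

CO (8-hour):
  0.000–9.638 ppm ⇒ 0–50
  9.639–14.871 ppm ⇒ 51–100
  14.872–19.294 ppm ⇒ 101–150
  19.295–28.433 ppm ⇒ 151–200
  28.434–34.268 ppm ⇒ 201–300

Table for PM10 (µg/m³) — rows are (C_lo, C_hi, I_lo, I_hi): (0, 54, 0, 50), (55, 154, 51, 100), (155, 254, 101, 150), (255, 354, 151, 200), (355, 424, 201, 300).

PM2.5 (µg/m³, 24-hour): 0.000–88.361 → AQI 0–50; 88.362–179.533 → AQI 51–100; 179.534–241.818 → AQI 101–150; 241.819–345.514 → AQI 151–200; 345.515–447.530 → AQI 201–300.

NO₂: 140 lies in 101–360, so I_lo=101, I_hi=150, C_lo=101, C_hi=360.
(150−101)/(360−101) × (140−101) + 101 = 49/259 × 39 + 101 ≈ 108.38 → 108.
CO: 12.166 ∈ [9.639, 14.871] ↔ index [51, 100].
51 + (12.166−9.639)·(100−51)/(14.871−9.639) = 51 + 2.527·49/5.232 ≈ 74.67, so AQI = 75.
PM10: 411 lies in 355–424, so I_lo=201, I_hi=300, C_lo=355, C_hi=424.
(300−201)/(424−355) × (411−355) + 201 = 99/69 × 56 + 201 ≈ 281.35 → 281.
PM2.5: 110.113 ∈ [88.362, 179.533] ↔ index [51, 100].
51 + (110.113−88.362)·(100−51)/(179.533−88.362) = 51 + 21.751·49/91.171 ≈ 62.69, so AQI = 63.
Sub-indices: NO₂→108, CO→75, PM10→281, PM2.5→63. Overall AQI = max = 281; dominant pollutant is PM10.

281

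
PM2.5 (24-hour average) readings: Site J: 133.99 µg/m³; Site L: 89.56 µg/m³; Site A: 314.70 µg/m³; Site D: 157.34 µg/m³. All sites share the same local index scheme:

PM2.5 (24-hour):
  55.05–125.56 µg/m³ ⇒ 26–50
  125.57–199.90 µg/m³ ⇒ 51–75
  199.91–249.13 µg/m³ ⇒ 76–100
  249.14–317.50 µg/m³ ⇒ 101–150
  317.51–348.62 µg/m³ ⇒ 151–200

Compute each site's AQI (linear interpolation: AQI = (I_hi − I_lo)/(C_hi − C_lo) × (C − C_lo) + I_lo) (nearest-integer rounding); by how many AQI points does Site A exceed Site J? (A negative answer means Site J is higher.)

94

Site J: 133.99 lies in 125.57–199.90, so I_lo=51, I_hi=75, C_lo=125.57, C_hi=199.90.
(75−51)/(199.90−125.57) × (133.99−125.57) + 51 = 24/74.33 × 8.42 + 51 ≈ 53.72 → 54.
Site L: row 55.05–125.56 (AQI 26–50). (50−26)·(89.56−55.05)/(125.56−55.05) + 26 = 24·34.51/70.51 + 26 ≈ 37.75 → 38.
Site A: row 249.14–317.50 (AQI 101–150). (150−101)·(314.70−249.14)/(317.50−249.14) + 101 = 49·65.56/68.36 + 101 ≈ 147.99 → 148.
Site D 157.34: bracket 125.57–199.90 → index 51–75; slope 24/74.33, offset 31.77.
AQI = 51 + 24/74.33·31.77 ≈ 61.26 ⇒ 61.
AQIs: Site J=54, Site L=38, Site A=148, Site D=61. Site A (148) − Site J (54) = 94.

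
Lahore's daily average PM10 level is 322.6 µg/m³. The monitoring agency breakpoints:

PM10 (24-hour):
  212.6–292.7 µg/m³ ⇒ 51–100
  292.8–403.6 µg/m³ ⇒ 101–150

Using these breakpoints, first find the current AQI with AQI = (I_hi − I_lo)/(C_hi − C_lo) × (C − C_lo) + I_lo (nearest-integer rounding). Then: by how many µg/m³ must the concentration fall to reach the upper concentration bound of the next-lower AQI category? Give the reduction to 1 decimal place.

PM10 322.6: bracket 292.8–403.6 → index 101–150; slope 49/110.8, offset 29.8.
AQI = 101 + 49/110.8·29.8 ≈ 114.18 ⇒ 114.
Current AQI 114 is in the Unhealthy for Sensitive Groups range (101–150). The next-lower category tops out at AQI 100, whose upper concentration bound is 292.7 µg/m³.
Reduction needed = 322.6 − 292.7 = 29.9 µg/m³.

29.9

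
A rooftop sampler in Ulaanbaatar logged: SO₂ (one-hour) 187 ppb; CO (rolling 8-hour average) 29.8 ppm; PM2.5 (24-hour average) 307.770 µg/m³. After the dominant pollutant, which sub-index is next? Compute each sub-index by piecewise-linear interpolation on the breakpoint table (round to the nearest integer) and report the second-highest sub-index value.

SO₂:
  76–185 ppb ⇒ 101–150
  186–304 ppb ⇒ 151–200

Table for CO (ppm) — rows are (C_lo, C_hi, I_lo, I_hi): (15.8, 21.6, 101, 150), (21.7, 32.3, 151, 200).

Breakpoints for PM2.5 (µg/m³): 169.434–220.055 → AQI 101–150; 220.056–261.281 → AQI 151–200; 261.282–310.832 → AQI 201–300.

188

SO₂ 187: bracket 186–304 → index 151–200; slope 49/118, offset 1.
AQI = 151 + 49/118·1 ≈ 151.42 ⇒ 151.
CO: row 21.7–32.3 (AQI 151–200). (200−151)·(29.8−21.7)/(32.3−21.7) + 151 = 49·8.1/10.6 + 151 ≈ 188.44 → 188.
PM2.5: 307.770 lies in 261.282–310.832, so I_lo=201, I_hi=300, C_lo=261.282, C_hi=310.832.
(300−201)/(310.832−261.282) × (307.770−261.282) + 201 = 99/49.550 × 46.488 + 201 ≈ 293.88 → 294.
Sub-indices: SO₂→151, CO→188, PM2.5→294. Ranked high→low: 294, 188, 151. Second-highest sub-index = 188.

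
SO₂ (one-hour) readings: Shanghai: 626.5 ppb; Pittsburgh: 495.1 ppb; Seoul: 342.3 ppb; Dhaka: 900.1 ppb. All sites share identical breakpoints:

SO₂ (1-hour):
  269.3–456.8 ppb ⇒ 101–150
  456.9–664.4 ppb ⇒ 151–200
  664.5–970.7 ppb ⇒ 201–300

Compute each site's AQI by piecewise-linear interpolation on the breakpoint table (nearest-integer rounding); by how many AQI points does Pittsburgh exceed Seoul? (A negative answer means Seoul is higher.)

40

Shanghai: 626.5 ∈ [456.9, 664.4] ↔ index [151, 200].
151 + (626.5−456.9)·(200−151)/(664.4−456.9) = 151 + 169.6·49/207.5 ≈ 191.05, so AQI = 191.
Pittsburgh: row 456.9–664.4 (AQI 151–200). (200−151)·(495.1−456.9)/(664.4−456.9) + 151 = 49·38.2/207.5 + 151 ≈ 160.02 → 160.
Seoul: 342.3 ∈ [269.3, 456.8] ↔ index [101, 150].
101 + (342.3−269.3)·(150−101)/(456.8−269.3) = 101 + 73.0·49/187.5 ≈ 120.08, so AQI = 120.
Dhaka: 900.1 lies in 664.5–970.7, so I_lo=201, I_hi=300, C_lo=664.5, C_hi=970.7.
(300−201)/(970.7−664.5) × (900.1−664.5) + 201 = 99/306.2 × 235.6 + 201 ≈ 277.17 → 277.
AQIs: Shanghai=191, Pittsburgh=160, Seoul=120, Dhaka=277. Pittsburgh (160) − Seoul (120) = 40.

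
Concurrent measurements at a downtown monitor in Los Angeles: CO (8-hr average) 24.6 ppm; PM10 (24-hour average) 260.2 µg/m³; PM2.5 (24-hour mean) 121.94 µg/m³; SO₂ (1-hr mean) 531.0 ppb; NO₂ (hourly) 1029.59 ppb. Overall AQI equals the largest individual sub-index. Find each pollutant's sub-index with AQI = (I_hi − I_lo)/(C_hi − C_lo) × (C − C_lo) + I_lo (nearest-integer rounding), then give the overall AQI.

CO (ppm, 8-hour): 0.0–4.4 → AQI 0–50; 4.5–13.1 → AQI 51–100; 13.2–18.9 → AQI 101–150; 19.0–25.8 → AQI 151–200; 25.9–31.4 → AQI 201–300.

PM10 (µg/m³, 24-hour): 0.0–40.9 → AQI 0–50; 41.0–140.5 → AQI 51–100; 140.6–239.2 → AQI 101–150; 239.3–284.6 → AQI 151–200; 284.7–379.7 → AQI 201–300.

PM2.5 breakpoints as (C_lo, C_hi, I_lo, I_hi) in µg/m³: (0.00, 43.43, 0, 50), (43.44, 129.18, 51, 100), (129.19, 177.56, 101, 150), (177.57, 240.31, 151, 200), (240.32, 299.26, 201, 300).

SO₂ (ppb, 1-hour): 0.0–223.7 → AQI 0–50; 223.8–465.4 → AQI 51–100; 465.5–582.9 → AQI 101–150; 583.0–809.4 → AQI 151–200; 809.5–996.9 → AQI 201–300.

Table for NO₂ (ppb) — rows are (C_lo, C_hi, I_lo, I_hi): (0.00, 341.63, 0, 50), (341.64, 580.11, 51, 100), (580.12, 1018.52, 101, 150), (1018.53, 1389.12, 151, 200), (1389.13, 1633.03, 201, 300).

CO: row 19.0–25.8 (AQI 151–200). (200−151)·(24.6−19.0)/(25.8−19.0) + 151 = 49·5.6/6.8 + 151 ≈ 191.35 → 191.
PM10: row 239.3–284.6 (AQI 151–200). (200−151)·(260.2−239.3)/(284.6−239.3) + 151 = 49·20.9/45.3 + 151 ≈ 173.61 → 174.
PM2.5 121.94: bracket 43.44–129.18 → index 51–100; slope 49/85.74, offset 78.50.
AQI = 51 + 49/85.74·78.50 ≈ 95.86 ⇒ 96.
SO₂: 531.0 ∈ [465.5, 582.9] ↔ index [101, 150].
101 + (531.0−465.5)·(150−101)/(582.9−465.5) = 101 + 65.5·49/117.4 ≈ 128.34, so AQI = 128.
NO₂ 1029.59: bracket 1018.53–1389.12 → index 151–200; slope 49/370.59, offset 11.06.
AQI = 151 + 49/370.59·11.06 ≈ 152.46 ⇒ 152.
Sub-indices: CO→191, PM10→174, PM2.5→96, SO₂→128, NO₂→152. Overall AQI = max = 191; dominant pollutant is CO.

191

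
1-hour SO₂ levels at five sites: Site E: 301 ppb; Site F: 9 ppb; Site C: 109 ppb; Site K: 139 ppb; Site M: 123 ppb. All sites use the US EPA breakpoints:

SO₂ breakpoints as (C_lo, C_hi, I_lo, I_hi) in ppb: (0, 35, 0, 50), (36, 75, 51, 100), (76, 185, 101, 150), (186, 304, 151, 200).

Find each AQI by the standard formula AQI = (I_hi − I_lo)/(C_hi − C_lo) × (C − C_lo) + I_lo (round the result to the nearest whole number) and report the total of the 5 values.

Site E: 301 ∈ [186, 304] ↔ index [151, 200].
151 + (301−186)·(200−151)/(304−186) = 151 + 115·49/118 ≈ 198.75, so AQI = 199.
Site F: 9 lies in 0–35, so I_lo=0, I_hi=50, C_lo=0, C_hi=35.
(50−0)/(35−0) × (9−0) + 0 = 50/35 × 9 + 0 ≈ 12.86 → 13.
Site C: 109 lies in 76–185, so I_lo=101, I_hi=150, C_lo=76, C_hi=185.
(150−101)/(185−76) × (109−76) + 101 = 49/109 × 33 + 101 ≈ 115.83 → 116.
Site K: 139 lies in 76–185, so I_lo=101, I_hi=150, C_lo=76, C_hi=185.
(150−101)/(185−76) × (139−76) + 101 = 49/109 × 63 + 101 ≈ 129.32 → 129.
Site M: row 76–185 (AQI 101–150). (150−101)·(123−76)/(185−76) + 101 = 49·47/109 + 101 ≈ 122.13 → 122.
AQIs: Site E=199, Site F=13, Site C=116, Site K=129, Site M=122. Sum = 199 + 13 + 116 + 129 + 122 = 579.

579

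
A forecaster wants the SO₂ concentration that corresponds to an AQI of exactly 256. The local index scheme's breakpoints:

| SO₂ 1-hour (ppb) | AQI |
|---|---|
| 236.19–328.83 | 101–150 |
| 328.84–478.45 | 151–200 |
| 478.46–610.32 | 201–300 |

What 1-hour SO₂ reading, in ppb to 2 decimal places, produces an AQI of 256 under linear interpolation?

551.72

AQI 256 lies in the 201–300 band, which corresponds to 478.46–610.32 ppb.
C = 478.46 + (256−201)×(610.32−478.46)/(300−201) = 478.46 + 55×131.86/99 ≈ 551.7156 ppb → 551.72 ppb to 2 dp.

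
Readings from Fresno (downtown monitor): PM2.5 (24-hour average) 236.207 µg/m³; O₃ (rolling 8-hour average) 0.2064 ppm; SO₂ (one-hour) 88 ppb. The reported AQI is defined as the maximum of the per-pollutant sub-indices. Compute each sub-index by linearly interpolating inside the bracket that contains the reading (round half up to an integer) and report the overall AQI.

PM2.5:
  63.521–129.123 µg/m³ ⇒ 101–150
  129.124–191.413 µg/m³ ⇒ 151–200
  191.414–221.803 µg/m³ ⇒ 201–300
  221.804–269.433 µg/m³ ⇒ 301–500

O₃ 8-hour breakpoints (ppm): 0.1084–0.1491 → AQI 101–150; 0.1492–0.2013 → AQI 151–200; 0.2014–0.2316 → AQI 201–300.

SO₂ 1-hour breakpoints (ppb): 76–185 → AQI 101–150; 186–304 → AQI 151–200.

361

PM2.5: 236.207 ∈ [221.804, 269.433] ↔ index [301, 500].
301 + (236.207−221.804)·(500−301)/(269.433−221.804) = 301 + 14.403·199/47.629 ≈ 361.18, so AQI = 361.
O₃: 0.2064 lies in 0.2014–0.2316, so I_lo=201, I_hi=300, C_lo=0.2014, C_hi=0.2316.
(300−201)/(0.2316−0.2014) × (0.2064−0.2014) + 201 = 99/0.0302 × 0.0050 + 201 ≈ 217.39 → 217.
SO₂: 88 ∈ [76, 185] ↔ index [101, 150].
101 + (88−76)·(150−101)/(185−76) = 101 + 12·49/109 ≈ 106.39, so AQI = 106.
Sub-indices: PM2.5→361, O₃→217, SO₂→106. Overall AQI = max = 361; dominant pollutant is PM2.5.
AQI 361: Hazardous.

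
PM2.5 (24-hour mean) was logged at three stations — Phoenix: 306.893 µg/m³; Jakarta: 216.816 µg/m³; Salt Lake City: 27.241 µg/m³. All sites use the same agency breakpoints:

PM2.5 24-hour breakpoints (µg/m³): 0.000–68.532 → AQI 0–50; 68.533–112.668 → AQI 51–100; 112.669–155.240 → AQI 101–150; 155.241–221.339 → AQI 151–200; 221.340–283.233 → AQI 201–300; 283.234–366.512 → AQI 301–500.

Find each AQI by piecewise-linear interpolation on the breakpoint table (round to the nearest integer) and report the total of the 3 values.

575

Phoenix: row 283.234–366.512 (AQI 301–500). (500−301)·(306.893−283.234)/(366.512−283.234) + 301 = 199·23.659/83.278 + 301 ≈ 357.54 → 358.
Jakarta: 216.816 lies in 155.241–221.339, so I_lo=151, I_hi=200, C_lo=155.241, C_hi=221.339.
(200−151)/(221.339−155.241) × (216.816−155.241) + 151 = 49/66.098 × 61.575 + 151 ≈ 196.65 → 197.
Salt Lake City: 27.241 ∈ [0.000, 68.532] ↔ index [0, 50].
0 + (27.241−0.000)·(50−0)/(68.532−0.000) = 0 + 27.241·50/68.532 ≈ 19.87, so AQI = 20.
AQIs: Phoenix=358, Jakarta=197, Salt Lake City=20. Sum = 358 + 197 + 20 = 575.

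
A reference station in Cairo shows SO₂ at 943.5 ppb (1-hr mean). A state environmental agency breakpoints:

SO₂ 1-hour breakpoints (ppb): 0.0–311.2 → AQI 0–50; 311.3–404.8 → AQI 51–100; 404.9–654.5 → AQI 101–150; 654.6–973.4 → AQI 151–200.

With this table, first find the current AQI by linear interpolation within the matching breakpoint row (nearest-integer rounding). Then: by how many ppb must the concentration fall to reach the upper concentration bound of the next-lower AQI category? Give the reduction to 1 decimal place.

289.0

SO₂: row 654.6–973.4 (AQI 151–200). (200−151)·(943.5−654.6)/(973.4−654.6) + 151 = 49·288.9/318.8 + 151 ≈ 195.40 → 195.
Current AQI 195 is in the Unhealthy range (151–200). The next-lower category tops out at AQI 150, whose upper concentration bound is 654.5 ppb.
Reduction needed = 943.5 − 654.5 = 289.0 ppb.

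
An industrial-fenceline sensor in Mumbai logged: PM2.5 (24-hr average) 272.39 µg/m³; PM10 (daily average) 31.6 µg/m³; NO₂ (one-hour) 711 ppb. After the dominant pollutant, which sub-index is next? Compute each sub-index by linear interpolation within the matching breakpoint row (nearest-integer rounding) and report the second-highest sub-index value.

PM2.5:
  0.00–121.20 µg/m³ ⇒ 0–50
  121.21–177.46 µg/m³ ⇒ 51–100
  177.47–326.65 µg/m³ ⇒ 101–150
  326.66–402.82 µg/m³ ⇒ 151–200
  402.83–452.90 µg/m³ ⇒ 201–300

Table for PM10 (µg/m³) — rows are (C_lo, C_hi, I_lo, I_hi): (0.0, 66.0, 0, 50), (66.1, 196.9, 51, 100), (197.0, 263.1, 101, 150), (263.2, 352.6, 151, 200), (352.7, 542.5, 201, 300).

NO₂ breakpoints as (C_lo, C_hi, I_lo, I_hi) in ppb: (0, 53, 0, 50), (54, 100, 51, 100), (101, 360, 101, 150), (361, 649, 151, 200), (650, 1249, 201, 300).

PM2.5: 272.39 lies in 177.47–326.65, so I_lo=101, I_hi=150, C_lo=177.47, C_hi=326.65.
(150−101)/(326.65−177.47) × (272.39−177.47) + 101 = 49/149.18 × 94.92 + 101 ≈ 132.18 → 132.
PM10: 31.6 lies in 0.0–66.0, so I_lo=0, I_hi=50, C_lo=0.0, C_hi=66.0.
(50−0)/(66.0−0.0) × (31.6−0.0) + 0 = 50/66.0 × 31.6 + 0 ≈ 23.94 → 24.
NO₂: 711 lies in 650–1249, so I_lo=201, I_hi=300, C_lo=650, C_hi=1249.
(300−201)/(1249−650) × (711−650) + 201 = 99/599 × 61 + 201 ≈ 211.08 → 211.
Sub-indices: PM2.5→132, PM10→24, NO₂→211. Ranked high→low: 211, 132, 24. Second-highest sub-index = 132.

132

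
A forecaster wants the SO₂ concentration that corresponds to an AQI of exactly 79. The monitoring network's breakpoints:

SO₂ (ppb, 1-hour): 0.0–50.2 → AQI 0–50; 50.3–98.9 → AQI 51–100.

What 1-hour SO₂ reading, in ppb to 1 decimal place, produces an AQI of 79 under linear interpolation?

AQI 79 lies in the 51–100 band, which corresponds to 50.3–98.9 ppb.
C = 50.3 + (79−51)×(98.9−50.3)/(100−51) = 50.3 + 28×48.6/49 ≈ 78.071 ppb → 78.1 ppb to 1 dp.

78.1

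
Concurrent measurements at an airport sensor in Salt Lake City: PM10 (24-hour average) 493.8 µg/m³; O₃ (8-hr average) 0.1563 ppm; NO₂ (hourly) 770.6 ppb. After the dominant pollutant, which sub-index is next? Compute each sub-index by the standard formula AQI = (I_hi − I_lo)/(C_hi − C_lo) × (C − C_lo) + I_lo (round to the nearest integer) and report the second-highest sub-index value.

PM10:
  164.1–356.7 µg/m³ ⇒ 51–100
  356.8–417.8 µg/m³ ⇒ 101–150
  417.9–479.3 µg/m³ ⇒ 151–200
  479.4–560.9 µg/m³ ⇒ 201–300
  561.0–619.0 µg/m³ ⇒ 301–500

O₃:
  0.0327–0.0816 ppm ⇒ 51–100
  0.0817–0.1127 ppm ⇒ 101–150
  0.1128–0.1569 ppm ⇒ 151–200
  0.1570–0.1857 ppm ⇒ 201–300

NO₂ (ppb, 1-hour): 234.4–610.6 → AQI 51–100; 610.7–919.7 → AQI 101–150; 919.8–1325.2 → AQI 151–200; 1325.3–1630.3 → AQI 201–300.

199

PM10: 493.8 lies in 479.4–560.9, so I_lo=201, I_hi=300, C_lo=479.4, C_hi=560.9.
(300−201)/(560.9−479.4) × (493.8−479.4) + 201 = 99/81.5 × 14.4 + 201 ≈ 218.49 → 218.
O₃ 0.1563: bracket 0.1128–0.1569 → index 151–200; slope 49/0.0441, offset 0.0435.
AQI = 151 + 49/0.0441·0.0435 ≈ 199.33 ⇒ 199.
NO₂: 770.6 ∈ [610.7, 919.7] ↔ index [101, 150].
101 + (770.6−610.7)·(150−101)/(919.7−610.7) = 101 + 159.9·49/309.0 ≈ 126.36, so AQI = 126.
Sub-indices: PM10→218, O₃→199, NO₂→126. Ranked high→low: 218, 199, 126. Second-highest sub-index = 199.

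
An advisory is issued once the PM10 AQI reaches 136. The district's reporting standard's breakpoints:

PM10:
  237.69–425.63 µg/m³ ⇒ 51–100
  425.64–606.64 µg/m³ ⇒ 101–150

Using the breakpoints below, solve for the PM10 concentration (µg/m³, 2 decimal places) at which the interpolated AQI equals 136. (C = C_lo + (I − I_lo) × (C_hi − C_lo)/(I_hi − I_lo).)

AQI 136 lies in the 101–150 band, which corresponds to 425.64–606.64 µg/m³.
C = 425.64 + (136−101)×(606.64−425.64)/(150−101) = 425.64 + 35×181.00/49 ≈ 554.9257 µg/m³ → 554.93 µg/m³ to 2 dp.

554.93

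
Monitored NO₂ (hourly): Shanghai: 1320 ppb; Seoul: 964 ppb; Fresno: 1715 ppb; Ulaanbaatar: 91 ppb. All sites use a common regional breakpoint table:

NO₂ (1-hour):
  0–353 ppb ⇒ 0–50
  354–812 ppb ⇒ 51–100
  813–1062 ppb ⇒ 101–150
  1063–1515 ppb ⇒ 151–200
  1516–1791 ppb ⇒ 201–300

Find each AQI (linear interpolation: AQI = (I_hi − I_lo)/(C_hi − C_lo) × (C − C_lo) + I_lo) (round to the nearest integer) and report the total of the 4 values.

Shanghai 1320: bracket 1063–1515 → index 151–200; slope 49/452, offset 257.
AQI = 151 + 49/452·257 ≈ 178.86 ⇒ 179.
Seoul: 964 ∈ [813, 1062] ↔ index [101, 150].
101 + (964−813)·(150−101)/(1062−813) = 101 + 151·49/249 ≈ 130.71, so AQI = 131.
Fresno: 1715 ∈ [1516, 1791] ↔ index [201, 300].
201 + (1715−1516)·(300−201)/(1791−1516) = 201 + 199·99/275 ≈ 272.64, so AQI = 273.
Ulaanbaatar: 91 ∈ [0, 353] ↔ index [0, 50].
0 + (91−0)·(50−0)/(353−0) = 0 + 91·50/353 ≈ 12.89, so AQI = 13.
AQIs: Shanghai=179, Seoul=131, Fresno=273, Ulaanbaatar=13. Sum = 179 + 131 + 273 + 13 = 596.

596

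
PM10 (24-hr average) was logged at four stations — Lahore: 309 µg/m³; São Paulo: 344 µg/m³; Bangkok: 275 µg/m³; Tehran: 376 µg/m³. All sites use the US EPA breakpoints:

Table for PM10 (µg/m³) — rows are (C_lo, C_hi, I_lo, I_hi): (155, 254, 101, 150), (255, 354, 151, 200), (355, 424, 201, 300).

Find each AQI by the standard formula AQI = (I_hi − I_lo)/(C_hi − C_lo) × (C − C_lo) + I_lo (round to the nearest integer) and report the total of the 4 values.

Lahore: 309 ∈ [255, 354] ↔ index [151, 200].
151 + (309−255)·(200−151)/(354−255) = 151 + 54·49/99 ≈ 177.73, so AQI = 178.
São Paulo: row 255–354 (AQI 151–200). (200−151)·(344−255)/(354−255) + 151 = 49·89/99 + 151 ≈ 195.05 → 195.
Bangkok 275: bracket 255–354 → index 151–200; slope 49/99, offset 20.
AQI = 151 + 49/99·20 ≈ 160.90 ⇒ 161.
Tehran: row 355–424 (AQI 201–300). (300−201)·(376−355)/(424−355) + 201 = 99·21/69 + 201 ≈ 231.13 → 231.
AQIs: Lahore=178, São Paulo=195, Bangkok=161, Tehran=231. Sum = 178 + 195 + 161 + 231 = 765.

765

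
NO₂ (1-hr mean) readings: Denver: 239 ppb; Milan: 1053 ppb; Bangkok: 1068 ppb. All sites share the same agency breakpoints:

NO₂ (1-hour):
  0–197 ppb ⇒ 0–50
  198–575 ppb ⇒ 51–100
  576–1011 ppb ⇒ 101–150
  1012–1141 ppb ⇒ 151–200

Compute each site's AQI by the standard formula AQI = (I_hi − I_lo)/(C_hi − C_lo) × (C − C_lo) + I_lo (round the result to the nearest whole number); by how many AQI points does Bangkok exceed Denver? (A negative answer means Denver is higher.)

Denver 239: bracket 198–575 → index 51–100; slope 49/377, offset 41.
AQI = 51 + 49/377·41 ≈ 56.33 ⇒ 56.
Milan: 1053 lies in 1012–1141, so I_lo=151, I_hi=200, C_lo=1012, C_hi=1141.
(200−151)/(1141−1012) × (1053−1012) + 151 = 49/129 × 41 + 151 ≈ 166.57 → 167.
Bangkok: 1068 lies in 1012–1141, so I_lo=151, I_hi=200, C_lo=1012, C_hi=1141.
(200−151)/(1141−1012) × (1068−1012) + 151 = 49/129 × 56 + 151 ≈ 172.27 → 172.
AQIs: Denver=56, Milan=167, Bangkok=172. Bangkok (172) − Denver (56) = 116.

116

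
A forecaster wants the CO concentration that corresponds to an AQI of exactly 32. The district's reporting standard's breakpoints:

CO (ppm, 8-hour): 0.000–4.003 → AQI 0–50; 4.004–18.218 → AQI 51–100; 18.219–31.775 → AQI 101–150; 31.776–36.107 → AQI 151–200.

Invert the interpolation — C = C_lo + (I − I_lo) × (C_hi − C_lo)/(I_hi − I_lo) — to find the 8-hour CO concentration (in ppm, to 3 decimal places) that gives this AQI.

AQI 32 lies in the 0–50 band, which corresponds to 0.000–4.003 ppm.
C = 0.000 + (32−0)×(4.003−0.000)/(50−0) = 0.000 + 32×4.003/50 ≈ 2.56192 ppm → 2.562 ppm to 3 dp.

2.562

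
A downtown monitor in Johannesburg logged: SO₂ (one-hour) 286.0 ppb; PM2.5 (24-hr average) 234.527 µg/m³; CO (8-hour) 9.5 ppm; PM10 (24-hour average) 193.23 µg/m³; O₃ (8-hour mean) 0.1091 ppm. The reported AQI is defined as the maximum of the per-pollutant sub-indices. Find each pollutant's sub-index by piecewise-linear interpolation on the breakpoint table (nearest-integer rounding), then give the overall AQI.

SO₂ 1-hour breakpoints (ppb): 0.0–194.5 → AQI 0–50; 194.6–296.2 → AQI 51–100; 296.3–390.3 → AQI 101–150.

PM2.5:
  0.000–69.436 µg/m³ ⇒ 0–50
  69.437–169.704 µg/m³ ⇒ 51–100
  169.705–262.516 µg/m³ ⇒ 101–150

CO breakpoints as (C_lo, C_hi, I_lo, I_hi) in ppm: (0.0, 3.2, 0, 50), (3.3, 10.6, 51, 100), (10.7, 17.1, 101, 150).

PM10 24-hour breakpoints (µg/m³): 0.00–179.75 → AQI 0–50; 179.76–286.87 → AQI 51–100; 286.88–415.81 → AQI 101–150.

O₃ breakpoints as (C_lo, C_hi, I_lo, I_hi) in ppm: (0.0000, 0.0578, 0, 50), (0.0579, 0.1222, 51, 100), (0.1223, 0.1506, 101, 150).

135

SO₂ 286.0: bracket 194.6–296.2 → index 51–100; slope 49/101.6, offset 91.4.
AQI = 51 + 49/101.6·91.4 ≈ 95.08 ⇒ 95.
PM2.5: row 169.705–262.516 (AQI 101–150). (150−101)·(234.527−169.705)/(262.516−169.705) + 101 = 49·64.822/92.811 + 101 ≈ 135.22 → 135.
CO: 9.5 ∈ [3.3, 10.6] ↔ index [51, 100].
51 + (9.5−3.3)·(100−51)/(10.6−3.3) = 51 + 6.2·49/7.3 ≈ 92.62, so AQI = 93.
PM10 193.23: bracket 179.76–286.87 → index 51–100; slope 49/107.11, offset 13.47.
AQI = 51 + 49/107.11·13.47 ≈ 57.16 ⇒ 57.
O₃: row 0.0579–0.1222 (AQI 51–100). (100−51)·(0.1091−0.0579)/(0.1222−0.0579) + 51 = 49·0.0512/0.0643 + 51 ≈ 90.02 → 90.
Sub-indices: SO₂→95, PM2.5→135, CO→93, PM10→57, O₃→90. Overall AQI = max = 135; dominant pollutant is PM2.5.
AQI 135: Unhealthy for Sensitive Groups.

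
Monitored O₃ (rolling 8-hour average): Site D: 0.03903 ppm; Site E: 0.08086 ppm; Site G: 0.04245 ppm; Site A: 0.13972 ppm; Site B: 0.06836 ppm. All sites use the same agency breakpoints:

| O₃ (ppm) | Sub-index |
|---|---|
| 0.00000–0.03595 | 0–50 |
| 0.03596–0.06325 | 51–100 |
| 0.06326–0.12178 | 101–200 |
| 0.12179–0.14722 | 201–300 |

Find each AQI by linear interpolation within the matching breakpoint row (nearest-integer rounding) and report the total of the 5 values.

632

Site D 0.03903: bracket 0.03596–0.06325 → index 51–100; slope 49/0.02729, offset 0.00307.
AQI = 51 + 49/0.02729·0.00307 ≈ 56.51 ⇒ 57.
Site E: 0.08086 ∈ [0.06326, 0.12178] ↔ index [101, 200].
101 + (0.08086−0.06326)·(200−101)/(0.12178−0.06326) = 101 + 0.01760·99/0.05852 ≈ 130.77, so AQI = 131.
Site G 0.04245: bracket 0.03596–0.06325 → index 51–100; slope 49/0.02729, offset 0.00649.
AQI = 51 + 49/0.02729·0.00649 ≈ 62.65 ⇒ 63.
Site A: 0.13972 lies in 0.12179–0.14722, so I_lo=201, I_hi=300, C_lo=0.12179, C_hi=0.14722.
(300−201)/(0.14722−0.12179) × (0.13972−0.12179) + 201 = 99/0.02543 × 0.01793 + 201 ≈ 270.80 → 271.
Site B: 0.06836 lies in 0.06326–0.12178, so I_lo=101, I_hi=200, C_lo=0.06326, C_hi=0.12178.
(200−101)/(0.12178−0.06326) × (0.06836−0.06326) + 101 = 99/0.05852 × 0.00510 + 101 ≈ 109.63 → 110.
AQIs: Site D=57, Site E=131, Site G=63, Site A=271, Site B=110. Sum = 57 + 131 + 63 + 271 + 110 = 632.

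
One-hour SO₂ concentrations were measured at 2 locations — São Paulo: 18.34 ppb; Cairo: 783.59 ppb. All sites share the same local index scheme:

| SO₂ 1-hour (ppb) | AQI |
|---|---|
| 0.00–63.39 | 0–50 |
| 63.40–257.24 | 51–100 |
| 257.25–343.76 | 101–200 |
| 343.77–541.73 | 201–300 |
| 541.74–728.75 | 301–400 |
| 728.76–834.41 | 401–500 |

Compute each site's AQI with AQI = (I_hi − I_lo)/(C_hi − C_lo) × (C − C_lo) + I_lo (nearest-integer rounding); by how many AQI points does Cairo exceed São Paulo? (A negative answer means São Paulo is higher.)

438

São Paulo: row 0.00–63.39 (AQI 0–50). (50−0)·(18.34−0.00)/(63.39−0.00) + 0 = 50·18.34/63.39 + 0 ≈ 14.47 → 14.
Cairo: row 728.76–834.41 (AQI 401–500). (500−401)·(783.59−728.76)/(834.41−728.76) + 401 = 99·54.83/105.65 + 401 ≈ 452.38 → 452.
AQIs: São Paulo=14, Cairo=452. Cairo (452) − São Paulo (14) = 438.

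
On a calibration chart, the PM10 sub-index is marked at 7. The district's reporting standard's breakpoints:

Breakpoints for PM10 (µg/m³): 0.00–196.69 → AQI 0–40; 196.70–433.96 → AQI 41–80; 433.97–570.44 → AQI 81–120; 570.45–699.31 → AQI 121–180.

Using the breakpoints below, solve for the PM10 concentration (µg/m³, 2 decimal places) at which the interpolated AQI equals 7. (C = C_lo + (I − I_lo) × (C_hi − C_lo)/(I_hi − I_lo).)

AQI 7 lies in the 0–40 band, which corresponds to 0.00–196.69 µg/m³.
C = 0.00 + (7−0)×(196.69−0.00)/(40−0) = 0.00 + 7×196.69/40 ≈ 34.4208 µg/m³ → 34.42 µg/m³ to 2 dp.

34.42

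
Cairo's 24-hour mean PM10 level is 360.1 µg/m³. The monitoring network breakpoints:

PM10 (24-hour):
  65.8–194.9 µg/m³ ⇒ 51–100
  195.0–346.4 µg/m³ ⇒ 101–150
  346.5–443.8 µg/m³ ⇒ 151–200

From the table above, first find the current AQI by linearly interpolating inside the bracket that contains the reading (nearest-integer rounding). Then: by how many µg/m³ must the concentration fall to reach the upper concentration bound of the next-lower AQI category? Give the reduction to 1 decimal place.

13.7

PM10 360.1: bracket 346.5–443.8 → index 151–200; slope 49/97.3, offset 13.6.
AQI = 151 + 49/97.3·13.6 ≈ 157.85 ⇒ 158.
Current AQI 158 is in the Unhealthy range (151–200). The next-lower category tops out at AQI 150, whose upper concentration bound is 346.4 µg/m³.
Reduction needed = 360.1 − 346.4 = 13.7 µg/m³.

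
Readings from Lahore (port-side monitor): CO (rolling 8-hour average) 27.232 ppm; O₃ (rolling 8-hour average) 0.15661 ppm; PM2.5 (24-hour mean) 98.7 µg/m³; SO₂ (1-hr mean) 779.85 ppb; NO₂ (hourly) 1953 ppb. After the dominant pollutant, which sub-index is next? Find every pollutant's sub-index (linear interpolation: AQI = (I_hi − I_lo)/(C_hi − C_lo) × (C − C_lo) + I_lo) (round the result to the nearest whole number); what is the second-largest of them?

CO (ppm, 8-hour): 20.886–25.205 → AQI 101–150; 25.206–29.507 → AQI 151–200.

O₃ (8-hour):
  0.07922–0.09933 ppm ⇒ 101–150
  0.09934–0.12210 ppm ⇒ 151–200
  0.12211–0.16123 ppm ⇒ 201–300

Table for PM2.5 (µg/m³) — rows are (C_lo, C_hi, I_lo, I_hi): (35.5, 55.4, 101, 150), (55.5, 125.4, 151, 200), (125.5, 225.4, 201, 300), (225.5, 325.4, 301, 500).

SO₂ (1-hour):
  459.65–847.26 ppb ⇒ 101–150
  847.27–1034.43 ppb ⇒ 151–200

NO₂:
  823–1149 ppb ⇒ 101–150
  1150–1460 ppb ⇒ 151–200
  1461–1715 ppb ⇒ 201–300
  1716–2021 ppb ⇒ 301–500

CO: row 25.206–29.507 (AQI 151–200). (200−151)·(27.232−25.206)/(29.507−25.206) + 151 = 49·2.026/4.301 + 151 ≈ 174.08 → 174.
O₃: 0.15661 lies in 0.12211–0.16123, so I_lo=201, I_hi=300, C_lo=0.12211, C_hi=0.16123.
(300−201)/(0.16123−0.12211) × (0.15661−0.12211) + 201 = 99/0.03912 × 0.03450 + 201 ≈ 288.31 → 288.
PM2.5: 98.7 lies in 55.5–125.4, so I_lo=151, I_hi=200, C_lo=55.5, C_hi=125.4.
(200−151)/(125.4−55.5) × (98.7−55.5) + 151 = 49/69.9 × 43.2 + 151 ≈ 181.28 → 181.
SO₂: row 459.65–847.26 (AQI 101–150). (150−101)·(779.85−459.65)/(847.26−459.65) + 101 = 49·320.20/387.61 + 101 ≈ 141.48 → 141.
NO₂: 1953 lies in 1716–2021, so I_lo=301, I_hi=500, C_lo=1716, C_hi=2021.
(500−301)/(2021−1716) × (1953−1716) + 301 = 199/305 × 237 + 301 ≈ 455.63 → 456.
Sub-indices: CO→174, O₃→288, PM2.5→181, SO₂→141, NO₂→456. Ranked high→low: 456, 288, 181, 174, 141. Second-highest sub-index = 288.

288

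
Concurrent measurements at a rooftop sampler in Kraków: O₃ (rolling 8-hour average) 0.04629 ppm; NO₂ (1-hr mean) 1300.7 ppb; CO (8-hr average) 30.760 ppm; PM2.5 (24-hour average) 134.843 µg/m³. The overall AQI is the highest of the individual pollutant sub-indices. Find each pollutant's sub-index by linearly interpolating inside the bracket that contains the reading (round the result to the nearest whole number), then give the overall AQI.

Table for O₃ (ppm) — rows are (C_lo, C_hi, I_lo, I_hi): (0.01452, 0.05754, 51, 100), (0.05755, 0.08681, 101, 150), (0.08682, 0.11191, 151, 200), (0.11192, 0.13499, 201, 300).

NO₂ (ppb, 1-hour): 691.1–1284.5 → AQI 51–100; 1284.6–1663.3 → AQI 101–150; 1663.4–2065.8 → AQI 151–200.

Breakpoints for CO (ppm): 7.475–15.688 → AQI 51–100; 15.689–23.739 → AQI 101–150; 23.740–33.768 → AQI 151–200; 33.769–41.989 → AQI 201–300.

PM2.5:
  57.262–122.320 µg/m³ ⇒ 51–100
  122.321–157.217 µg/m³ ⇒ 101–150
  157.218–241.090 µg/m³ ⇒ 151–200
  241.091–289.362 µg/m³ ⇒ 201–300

O₃: row 0.01452–0.05754 (AQI 51–100). (100−51)·(0.04629−0.01452)/(0.05754−0.01452) + 51 = 49·0.03177/0.04302 + 51 ≈ 87.19 → 87.
NO₂: 1300.7 lies in 1284.6–1663.3, so I_lo=101, I_hi=150, C_lo=1284.6, C_hi=1663.3.
(150−101)/(1663.3−1284.6) × (1300.7−1284.6) + 101 = 49/378.7 × 16.1 + 101 ≈ 103.08 → 103.
CO: 30.760 lies in 23.740–33.768, so I_lo=151, I_hi=200, C_lo=23.740, C_hi=33.768.
(200−151)/(33.768−23.740) × (30.760−23.740) + 151 = 49/10.028 × 7.020 + 151 ≈ 185.30 → 185.
PM2.5: row 122.321–157.217 (AQI 101–150). (150−101)·(134.843−122.321)/(157.217−122.321) + 101 = 49·12.522/34.896 + 101 ≈ 118.58 → 119.
Sub-indices: O₃→87, NO₂→103, CO→185, PM2.5→119. Overall AQI = max = 185; dominant pollutant is CO.
AQI 185: Unhealthy.

185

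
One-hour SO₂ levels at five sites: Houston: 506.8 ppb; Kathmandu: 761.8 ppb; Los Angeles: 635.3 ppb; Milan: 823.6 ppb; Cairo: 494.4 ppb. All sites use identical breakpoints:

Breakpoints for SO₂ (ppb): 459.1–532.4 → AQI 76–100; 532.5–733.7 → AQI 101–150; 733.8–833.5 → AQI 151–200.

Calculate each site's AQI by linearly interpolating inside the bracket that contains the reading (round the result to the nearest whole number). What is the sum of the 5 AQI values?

Houston: 506.8 ∈ [459.1, 532.4] ↔ index [76, 100].
76 + (506.8−459.1)·(100−76)/(532.4−459.1) = 76 + 47.7·24/73.3 ≈ 91.62, so AQI = 92.
Kathmandu: 761.8 ∈ [733.8, 833.5] ↔ index [151, 200].
151 + (761.8−733.8)·(200−151)/(833.5−733.8) = 151 + 28.0·49/99.7 ≈ 164.76, so AQI = 165.
Los Angeles: row 532.5–733.7 (AQI 101–150). (150−101)·(635.3−532.5)/(733.7−532.5) + 101 = 49·102.8/201.2 + 101 ≈ 126.04 → 126.
Milan 823.6: bracket 733.8–833.5 → index 151–200; slope 49/99.7, offset 89.8.
AQI = 151 + 49/99.7·89.8 ≈ 195.13 ⇒ 195.
Cairo: 494.4 lies in 459.1–532.4, so I_lo=76, I_hi=100, C_lo=459.1, C_hi=532.4.
(100−76)/(532.4−459.1) × (494.4−459.1) + 76 = 24/73.3 × 35.3 + 76 ≈ 87.56 → 88.
AQIs: Houston=92, Kathmandu=165, Los Angeles=126, Milan=195, Cairo=88. Sum = 92 + 165 + 126 + 195 + 88 = 666.

666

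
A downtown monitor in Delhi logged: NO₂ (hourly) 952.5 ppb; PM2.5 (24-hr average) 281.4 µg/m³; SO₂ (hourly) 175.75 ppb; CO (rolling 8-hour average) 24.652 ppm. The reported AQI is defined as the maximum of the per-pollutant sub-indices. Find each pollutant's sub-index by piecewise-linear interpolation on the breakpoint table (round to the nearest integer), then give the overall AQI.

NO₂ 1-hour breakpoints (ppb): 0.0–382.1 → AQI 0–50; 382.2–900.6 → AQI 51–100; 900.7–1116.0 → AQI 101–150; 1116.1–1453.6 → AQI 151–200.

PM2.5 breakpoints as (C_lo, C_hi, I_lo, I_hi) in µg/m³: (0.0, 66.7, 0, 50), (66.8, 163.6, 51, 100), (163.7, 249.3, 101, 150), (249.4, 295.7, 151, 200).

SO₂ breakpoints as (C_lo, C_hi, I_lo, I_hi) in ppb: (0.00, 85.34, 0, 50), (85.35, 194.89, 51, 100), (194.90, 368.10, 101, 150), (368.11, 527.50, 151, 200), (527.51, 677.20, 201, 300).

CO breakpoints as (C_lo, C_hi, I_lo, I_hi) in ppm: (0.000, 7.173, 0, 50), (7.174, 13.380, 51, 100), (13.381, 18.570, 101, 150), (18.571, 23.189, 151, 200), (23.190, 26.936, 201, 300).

240

NO₂: 952.5 lies in 900.7–1116.0, so I_lo=101, I_hi=150, C_lo=900.7, C_hi=1116.0.
(150−101)/(1116.0−900.7) × (952.5−900.7) + 101 = 49/215.3 × 51.8 + 101 ≈ 112.79 → 113.
PM2.5 281.4: bracket 249.4–295.7 → index 151–200; slope 49/46.3, offset 32.0.
AQI = 151 + 49/46.3·32.0 ≈ 184.87 ⇒ 185.
SO₂: 175.75 lies in 85.35–194.89, so I_lo=51, I_hi=100, C_lo=85.35, C_hi=194.89.
(100−51)/(194.89−85.35) × (175.75−85.35) + 51 = 49/109.54 × 90.40 + 51 ≈ 91.44 → 91.
CO: 24.652 ∈ [23.190, 26.936] ↔ index [201, 300].
201 + (24.652−23.190)·(300−201)/(26.936−23.190) = 201 + 1.462·99/3.746 ≈ 239.64, so AQI = 240.
Sub-indices: NO₂→113, PM2.5→185, SO₂→91, CO→240. Overall AQI = max = 240; dominant pollutant is CO.
AQI 240: Very Unhealthy.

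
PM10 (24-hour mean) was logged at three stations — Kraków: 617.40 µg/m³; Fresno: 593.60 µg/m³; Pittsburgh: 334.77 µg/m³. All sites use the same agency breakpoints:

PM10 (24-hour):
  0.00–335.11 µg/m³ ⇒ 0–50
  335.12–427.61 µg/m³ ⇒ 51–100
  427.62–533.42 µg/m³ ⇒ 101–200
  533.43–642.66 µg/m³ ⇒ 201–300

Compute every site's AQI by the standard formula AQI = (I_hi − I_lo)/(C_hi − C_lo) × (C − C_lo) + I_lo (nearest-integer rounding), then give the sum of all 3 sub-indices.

583

Kraków: 617.40 lies in 533.43–642.66, so I_lo=201, I_hi=300, C_lo=533.43, C_hi=642.66.
(300−201)/(642.66−533.43) × (617.40−533.43) + 201 = 99/109.23 × 83.97 + 201 ≈ 277.11 → 277.
Fresno: 593.60 lies in 533.43–642.66, so I_lo=201, I_hi=300, C_lo=533.43, C_hi=642.66.
(300−201)/(642.66−533.43) × (593.60−533.43) + 201 = 99/109.23 × 60.17 + 201 ≈ 255.53 → 256.
Pittsburgh: 334.77 lies in 0.00–335.11, so I_lo=0, I_hi=50, C_lo=0.00, C_hi=335.11.
(50−0)/(335.11−0.00) × (334.77−0.00) + 0 = 50/335.11 × 334.77 + 0 ≈ 49.95 → 50.
AQIs: Kraków=277, Fresno=256, Pittsburgh=50. Sum = 277 + 256 + 50 = 583.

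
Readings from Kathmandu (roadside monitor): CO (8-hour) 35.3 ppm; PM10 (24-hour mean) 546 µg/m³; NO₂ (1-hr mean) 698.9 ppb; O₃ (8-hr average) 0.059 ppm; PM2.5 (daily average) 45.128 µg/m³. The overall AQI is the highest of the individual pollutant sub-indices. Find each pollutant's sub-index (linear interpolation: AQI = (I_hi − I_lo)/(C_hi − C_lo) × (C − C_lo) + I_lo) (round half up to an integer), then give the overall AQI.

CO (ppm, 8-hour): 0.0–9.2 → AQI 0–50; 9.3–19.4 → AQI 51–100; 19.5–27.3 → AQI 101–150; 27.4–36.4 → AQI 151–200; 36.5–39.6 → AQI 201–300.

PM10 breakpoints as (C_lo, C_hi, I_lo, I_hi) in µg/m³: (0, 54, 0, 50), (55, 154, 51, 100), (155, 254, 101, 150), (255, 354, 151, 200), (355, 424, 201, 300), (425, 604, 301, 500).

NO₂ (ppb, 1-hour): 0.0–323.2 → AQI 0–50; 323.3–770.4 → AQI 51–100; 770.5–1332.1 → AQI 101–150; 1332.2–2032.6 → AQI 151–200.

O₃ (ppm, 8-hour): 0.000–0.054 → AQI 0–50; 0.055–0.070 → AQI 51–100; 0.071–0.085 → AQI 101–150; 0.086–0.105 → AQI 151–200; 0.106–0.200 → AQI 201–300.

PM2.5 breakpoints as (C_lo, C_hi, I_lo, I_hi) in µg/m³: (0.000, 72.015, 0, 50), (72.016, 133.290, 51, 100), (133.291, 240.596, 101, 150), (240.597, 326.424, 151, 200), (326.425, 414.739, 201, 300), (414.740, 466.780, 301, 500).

436

CO: row 27.4–36.4 (AQI 151–200). (200−151)·(35.3−27.4)/(36.4−27.4) + 151 = 49·7.9/9.0 + 151 ≈ 194.01 → 194.
PM10: row 425–604 (AQI 301–500). (500−301)·(546−425)/(604−425) + 301 = 199·121/179 + 301 ≈ 435.52 → 436.
NO₂ 698.9: bracket 323.3–770.4 → index 51–100; slope 49/447.1, offset 375.6.
AQI = 51 + 49/447.1·375.6 ≈ 92.16 ⇒ 92.
O₃: 0.059 lies in 0.055–0.070, so I_lo=51, I_hi=100, C_lo=0.055, C_hi=0.070.
(100−51)/(0.070−0.055) × (0.059−0.055) + 51 = 49/0.015 × 0.004 + 51 ≈ 64.07 → 64.
PM2.5: 45.128 ∈ [0.000, 72.015] ↔ index [0, 50].
0 + (45.128−0.000)·(50−0)/(72.015−0.000) = 0 + 45.128·50/72.015 ≈ 31.33, so AQI = 31.
Sub-indices: CO→194, PM10→436, NO₂→92, O₃→64, PM2.5→31. Overall AQI = max = 436; dominant pollutant is PM10.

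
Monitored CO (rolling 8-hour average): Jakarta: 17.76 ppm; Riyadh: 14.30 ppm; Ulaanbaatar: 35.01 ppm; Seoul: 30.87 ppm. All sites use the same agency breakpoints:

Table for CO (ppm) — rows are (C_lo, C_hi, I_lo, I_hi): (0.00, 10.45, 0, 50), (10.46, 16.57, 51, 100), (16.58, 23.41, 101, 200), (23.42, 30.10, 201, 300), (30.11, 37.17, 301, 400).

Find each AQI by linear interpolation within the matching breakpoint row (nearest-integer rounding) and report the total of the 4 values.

882

Jakarta: 17.76 ∈ [16.58, 23.41] ↔ index [101, 200].
101 + (17.76−16.58)·(200−101)/(23.41−16.58) = 101 + 1.18·99/6.83 ≈ 118.10, so AQI = 118.
Riyadh: 14.30 lies in 10.46–16.57, so I_lo=51, I_hi=100, C_lo=10.46, C_hi=16.57.
(100−51)/(16.57−10.46) × (14.30−10.46) + 51 = 49/6.11 × 3.84 + 51 ≈ 81.80 → 82.
Ulaanbaatar: 35.01 lies in 30.11–37.17, so I_lo=301, I_hi=400, C_lo=30.11, C_hi=37.17.
(400−301)/(37.17−30.11) × (35.01−30.11) + 301 = 99/7.06 × 4.90 + 301 ≈ 369.71 → 370.
Seoul: 30.87 lies in 30.11–37.17, so I_lo=301, I_hi=400, C_lo=30.11, C_hi=37.17.
(400−301)/(37.17−30.11) × (30.87−30.11) + 301 = 99/7.06 × 0.76 + 301 ≈ 311.66 → 312.
AQIs: Jakarta=118, Riyadh=82, Ulaanbaatar=370, Seoul=312. Sum = 118 + 82 + 370 + 312 = 882.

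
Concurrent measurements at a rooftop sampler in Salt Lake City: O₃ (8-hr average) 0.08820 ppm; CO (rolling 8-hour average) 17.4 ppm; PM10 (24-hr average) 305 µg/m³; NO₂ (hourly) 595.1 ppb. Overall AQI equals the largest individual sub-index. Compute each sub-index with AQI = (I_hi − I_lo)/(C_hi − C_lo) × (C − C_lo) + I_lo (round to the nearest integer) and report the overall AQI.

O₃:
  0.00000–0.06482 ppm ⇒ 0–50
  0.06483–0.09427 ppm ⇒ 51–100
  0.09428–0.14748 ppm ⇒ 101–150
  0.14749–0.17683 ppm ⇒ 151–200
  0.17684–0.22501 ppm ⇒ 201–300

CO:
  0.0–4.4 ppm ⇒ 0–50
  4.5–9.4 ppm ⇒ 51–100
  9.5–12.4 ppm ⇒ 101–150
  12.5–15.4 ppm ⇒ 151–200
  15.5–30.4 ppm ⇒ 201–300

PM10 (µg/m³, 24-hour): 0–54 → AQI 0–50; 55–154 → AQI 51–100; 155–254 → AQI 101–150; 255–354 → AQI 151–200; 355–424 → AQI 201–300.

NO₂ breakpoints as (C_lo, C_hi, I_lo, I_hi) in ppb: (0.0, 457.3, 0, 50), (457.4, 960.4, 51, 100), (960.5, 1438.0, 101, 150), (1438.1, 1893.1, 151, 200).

O₃: 0.08820 lies in 0.06483–0.09427, so I_lo=51, I_hi=100, C_lo=0.06483, C_hi=0.09427.
(100−51)/(0.09427−0.06483) × (0.08820−0.06483) + 51 = 49/0.02944 × 0.02337 + 51 ≈ 89.90 → 90.
CO: row 15.5–30.4 (AQI 201–300). (300−201)·(17.4−15.5)/(30.4−15.5) + 201 = 99·1.9/14.9 + 201 ≈ 213.62 → 214.
PM10: 305 lies in 255–354, so I_lo=151, I_hi=200, C_lo=255, C_hi=354.
(200−151)/(354−255) × (305−255) + 151 = 49/99 × 50 + 151 ≈ 175.75 → 176.
NO₂: 595.1 ∈ [457.4, 960.4] ↔ index [51, 100].
51 + (595.1−457.4)·(100−51)/(960.4−457.4) = 51 + 137.7·49/503.0 ≈ 64.41, so AQI = 64.
Sub-indices: O₃→90, CO→214, PM10→176, NO₂→64. Overall AQI = max = 214; dominant pollutant is CO.

214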